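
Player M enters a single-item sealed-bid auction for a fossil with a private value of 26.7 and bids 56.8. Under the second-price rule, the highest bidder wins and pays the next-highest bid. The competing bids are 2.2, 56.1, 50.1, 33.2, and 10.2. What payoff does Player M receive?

Highest competing bid: 56.1.
Player M's bid 56.8 is the highest overall, so Player M wins and pays the second-highest bid, 56.1.
Payoff = value − price = 26.7 − 56.1 = -29.4.
Overbidding won the item at a price above value — truthful bidding would have avoided this loss.

Player M's payoff: -29.4.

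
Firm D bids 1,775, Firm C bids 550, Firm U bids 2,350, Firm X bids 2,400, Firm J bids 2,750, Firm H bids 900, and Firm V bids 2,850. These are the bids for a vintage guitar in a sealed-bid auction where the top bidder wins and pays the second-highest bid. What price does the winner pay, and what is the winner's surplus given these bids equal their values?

Price 2,750; surplus 100.

Ordered from highest: Firm V 2,850 > Firm J 2,750 > Firm X 2,400 > Firm U 2,350 > Firm D 1,775 > Firm H 900 > Firm C 550.
Firm V is the highest bidder, so Firm V wins.
Under the second-price rule, the price is the second-highest bid: 2,750.
Surplus = 2,850 − 2,750 = 100.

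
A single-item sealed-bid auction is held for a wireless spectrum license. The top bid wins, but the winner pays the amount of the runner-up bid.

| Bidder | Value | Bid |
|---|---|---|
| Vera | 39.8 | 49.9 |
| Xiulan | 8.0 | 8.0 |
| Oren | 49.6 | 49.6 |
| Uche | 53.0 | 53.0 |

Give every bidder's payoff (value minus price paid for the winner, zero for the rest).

Payoffs: Vera 0.0, Xiulan 0.0, Oren 0.0, Uche 3.1.

Ordered from highest: Uche 53.0 > Vera 49.9 > Oren 49.6 > Xiulan 8.0.
Uche has the top bid and wins; the price is the second-highest bid, 49.9.
Uche's payoff = 53.0 − 49.9 = 3.1. All other bidders lose, so their payoff is 0.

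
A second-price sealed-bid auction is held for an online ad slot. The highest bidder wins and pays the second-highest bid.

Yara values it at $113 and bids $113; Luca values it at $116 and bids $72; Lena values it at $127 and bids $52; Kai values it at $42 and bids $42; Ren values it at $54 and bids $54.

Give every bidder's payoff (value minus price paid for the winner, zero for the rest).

Yara $41, Luca $0, Lena $0, Kai $0, Ren $0.

Ordered from highest: Yara $113; Luca $72; Ren $54; Lena $52; Kai $42.
Yara has the top bid and wins; the price is the second-highest bid, $72.
Yara's payoff = $113 − $72 = $41. All other bidders lose, so their payoff is 0.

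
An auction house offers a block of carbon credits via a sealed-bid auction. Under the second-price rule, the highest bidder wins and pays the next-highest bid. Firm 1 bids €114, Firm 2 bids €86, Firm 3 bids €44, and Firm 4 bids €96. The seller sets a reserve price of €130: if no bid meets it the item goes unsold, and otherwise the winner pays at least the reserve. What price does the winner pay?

unsold

Sorted high to low: Firm 1 €114 > Firm 4 €96 > Firm 2 €86 > Firm 3 €44.
The top bid €114 is below the reserve €130, so the item goes unsold and nothing is paid.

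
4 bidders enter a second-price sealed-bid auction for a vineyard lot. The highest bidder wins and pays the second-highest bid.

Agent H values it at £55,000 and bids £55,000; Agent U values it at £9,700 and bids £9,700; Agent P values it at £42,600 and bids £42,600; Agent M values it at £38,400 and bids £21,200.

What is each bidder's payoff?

Bids in descending order: Agent H £55,000 > Agent P £42,600 > Agent M £21,200 > Agent U £9,700.
Agent H has the top bid and wins; the price is the second-highest bid, £42,600.
Agent H's payoff = £55,000 − £42,600 = £12,400. All other bidders lose, so their payoff is 0.

Agent H £12,400, Agent U £0, Agent P £0, Agent M £0.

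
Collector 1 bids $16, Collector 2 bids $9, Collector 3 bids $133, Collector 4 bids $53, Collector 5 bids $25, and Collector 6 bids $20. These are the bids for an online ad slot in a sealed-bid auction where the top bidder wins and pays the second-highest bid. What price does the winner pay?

The winner pays $53.

Ordered from highest: Collector 3 $133, then Collector 4 $53, then Collector 5 $25, then Collector 6 $20, then Collector 1 $16, then Collector 2 $9.
Collector 3 is the highest bidder, so Collector 3 wins.
Under the second-price rule, the price is the second-highest bid: $53.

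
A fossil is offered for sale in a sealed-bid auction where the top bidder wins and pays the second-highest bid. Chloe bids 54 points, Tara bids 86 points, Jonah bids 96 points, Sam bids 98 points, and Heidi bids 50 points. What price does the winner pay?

Bids in descending order: Sam 98 points > Jonah 96 points > Tara 86 points > Chloe 54 points > Heidi 50 points.
Sam is the highest bidder, so Sam wins.
Under the second-price rule, the price is the second-highest bid: 96 points.

96 points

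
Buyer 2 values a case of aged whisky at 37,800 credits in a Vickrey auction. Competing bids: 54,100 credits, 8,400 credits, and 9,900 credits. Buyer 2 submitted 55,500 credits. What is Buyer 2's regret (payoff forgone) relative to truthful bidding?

The highest competing bid is 54,100 credits.
Bidding truthfully at 37,800 credits: the top bid is 54,100 credits (a rival), so Buyer 2 loses. Payoff = 0 credits.
Bidding 55,500 credits: Buyer 2 has the top bid, wins, and pays the second-highest bid 54,100 credits. Payoff = 37,800 credits − 54,100 credits = -16,300 credits.
Regret = truthful payoff − actual payoff = 0 credits − -16,300 credits = 16,300 credits.

Payoff forgone: 16,300 credits.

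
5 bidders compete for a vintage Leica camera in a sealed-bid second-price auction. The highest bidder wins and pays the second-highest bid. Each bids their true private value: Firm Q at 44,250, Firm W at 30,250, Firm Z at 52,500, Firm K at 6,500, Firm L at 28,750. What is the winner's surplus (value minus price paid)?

Surplus = 8,250.

Ranking the bids: Firm Z 52,500, then Firm Q 44,250, then Firm W 30,250, then Firm L 28,750, then Firm K 6,500.
Firm Z wins with the top bid and pays the second-highest, 44,250.
Surplus = 52,500 − 44,250 = 8,250.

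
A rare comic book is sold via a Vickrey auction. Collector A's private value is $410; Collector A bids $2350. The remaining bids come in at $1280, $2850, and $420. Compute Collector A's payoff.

Highest competing bid: $2850.
Collector A's bid $2350 is not the highest, so Collector A loses, pays nothing, and earns zero payoff.

$0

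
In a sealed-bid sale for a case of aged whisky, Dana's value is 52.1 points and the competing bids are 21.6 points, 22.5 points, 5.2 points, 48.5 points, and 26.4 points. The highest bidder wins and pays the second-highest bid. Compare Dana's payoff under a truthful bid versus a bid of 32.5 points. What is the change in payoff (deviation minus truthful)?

The highest competing bid is 48.5 points.
Bidding truthfully at 52.1 points: Dana has the top bid, wins, and pays the second-highest bid 48.5 points. Payoff = 52.1 points − 48.5 points = 3.6 points.
Bidding 32.5 points: the top bid is 48.5 points (a rival), so Dana loses. Payoff = 0.0 points.
Change = 0.0 points − 3.6 points = -3.6 points.

Payoff change: -3.6 points.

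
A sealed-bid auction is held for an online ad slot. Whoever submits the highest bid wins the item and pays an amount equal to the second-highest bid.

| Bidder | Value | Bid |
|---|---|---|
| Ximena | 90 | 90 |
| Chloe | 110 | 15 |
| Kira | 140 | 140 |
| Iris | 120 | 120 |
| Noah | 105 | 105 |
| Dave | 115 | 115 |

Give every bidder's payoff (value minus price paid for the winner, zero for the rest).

Bids in descending order: Kira 140 > Iris 120 > Dave 115 > Noah 105 > Ximena 90 > Chloe 15.
Kira has the top bid and wins; the price is the second-highest bid, 120.
Kira's payoff = 140 − 120 = 20. All other bidders lose, so their payoff is 0.

Payoffs: Ximena 0, Chloe 0, Kira 20, Iris 0, Noah 0, Dave 0.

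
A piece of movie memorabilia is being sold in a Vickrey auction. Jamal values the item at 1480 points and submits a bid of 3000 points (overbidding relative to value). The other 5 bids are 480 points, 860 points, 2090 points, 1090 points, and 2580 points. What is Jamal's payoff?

-1100 points

Highest competing bid: 2580 points.
Jamal's bid 3000 points is the highest overall, so Jamal wins and pays the second-highest bid, 2580 points.
Payoff = value − price = 1480 points − 2580 points = -1100 points.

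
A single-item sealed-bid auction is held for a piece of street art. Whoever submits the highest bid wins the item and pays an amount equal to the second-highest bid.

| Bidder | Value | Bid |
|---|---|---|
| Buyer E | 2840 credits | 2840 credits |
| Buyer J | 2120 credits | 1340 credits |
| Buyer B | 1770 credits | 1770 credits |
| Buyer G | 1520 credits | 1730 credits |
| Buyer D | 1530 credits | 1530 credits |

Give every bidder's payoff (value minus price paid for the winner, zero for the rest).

Payoffs: Buyer E 1070 credits, Buyer J 0 credits, Buyer B 0 credits, Buyer G 0 credits, Buyer D 0 credits.

Ranking the bids: Buyer E 2840 credits; Buyer B 1770 credits; Buyer G 1730 credits; Buyer D 1530 credits; Buyer J 1340 credits.
Buyer E has the top bid and wins; the price is the second-highest bid, 1770 credits.
Buyer E's payoff = 2840 credits − 1770 credits = 1070 credits. All other bidders lose, so their payoff is 0.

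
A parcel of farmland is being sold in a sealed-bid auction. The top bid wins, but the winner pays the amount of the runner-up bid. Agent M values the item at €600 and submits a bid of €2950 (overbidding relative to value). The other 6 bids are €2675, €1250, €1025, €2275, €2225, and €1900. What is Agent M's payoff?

Payoff = -€2075.

Highest competing bid: €2675.
Agent M's bid €2950 is the highest overall, so Agent M wins and pays the second-highest bid, €2675.
Payoff = value − price = €600 − €2675 = -€2075.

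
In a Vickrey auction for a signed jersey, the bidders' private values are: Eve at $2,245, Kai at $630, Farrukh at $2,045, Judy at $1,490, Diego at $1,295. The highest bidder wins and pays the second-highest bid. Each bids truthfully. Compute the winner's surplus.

Sorted high to low: Eve $2,245, then Farrukh $2,045, then Judy $1,490, then Diego $1,295, then Kai $630.
Eve wins with the top bid and pays the second-highest, $2,045.
Surplus = $2,245 − $2,045 = $200.

Surplus = $200.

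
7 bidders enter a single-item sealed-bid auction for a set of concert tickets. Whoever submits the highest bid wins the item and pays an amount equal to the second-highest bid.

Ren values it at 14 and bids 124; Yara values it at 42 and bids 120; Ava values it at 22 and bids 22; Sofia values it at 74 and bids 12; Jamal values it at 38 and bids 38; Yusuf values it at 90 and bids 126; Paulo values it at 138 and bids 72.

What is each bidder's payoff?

Sorted high to low: Yusuf 126, then Ren 124, then Yara 120, then Paulo 72, then Jamal 38, then Ava 22, then Sofia 12.
Yusuf has the top bid and wins; the price is the second-highest bid, 124.
Yusuf's payoff = 90 − 124 = -34. All other bidders lose, so their payoff is 0.

Payoffs: Ren 0, Yara 0, Ava 0, Sofia 0, Jamal 0, Yusuf -34, Paulo 0.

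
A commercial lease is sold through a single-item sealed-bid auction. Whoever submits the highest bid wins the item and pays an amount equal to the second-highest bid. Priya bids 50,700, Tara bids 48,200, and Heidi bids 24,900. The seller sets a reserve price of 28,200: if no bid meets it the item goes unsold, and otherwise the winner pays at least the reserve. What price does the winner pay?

Sorted high to low: Priya 50,700; Tara 48,200; Heidi 24,900.
Priya has the highest bid, so Priya wins.
The second-highest bid is 48,200, which exceeds the reserve, so that sets the price.

Price paid: 48,200.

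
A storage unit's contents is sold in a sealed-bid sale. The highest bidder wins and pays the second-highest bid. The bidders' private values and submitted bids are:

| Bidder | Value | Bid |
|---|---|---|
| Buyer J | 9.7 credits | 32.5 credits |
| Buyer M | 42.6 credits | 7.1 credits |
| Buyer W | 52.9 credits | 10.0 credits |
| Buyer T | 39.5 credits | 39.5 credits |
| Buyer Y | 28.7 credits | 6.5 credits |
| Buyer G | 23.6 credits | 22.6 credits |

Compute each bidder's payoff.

Sorted high to low: Buyer T 39.5 credits; Buyer J 32.5 credits; Buyer G 22.6 credits; Buyer W 10.0 credits; Buyer M 7.1 credits; Buyer Y 6.5 credits.
Buyer T has the top bid and wins; the price is the second-highest bid, 32.5 credits.
Buyer T's payoff = 39.5 credits − 32.5 credits = 7.0 credits. All other bidders lose, so their payoff is 0.

Buyer J 0.0 credits, Buyer M 0.0 credits, Buyer W 0.0 credits, Buyer T 7.0 credits, Buyer Y 0.0 credits, Buyer G 0.0 credits.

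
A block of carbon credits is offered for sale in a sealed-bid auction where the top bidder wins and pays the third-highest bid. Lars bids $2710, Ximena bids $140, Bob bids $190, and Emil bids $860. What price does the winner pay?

Bids in descending order: Lars $2710; Emil $860; Bob $190; Ximena $140.
Lars is the highest bidder, so Lars wins.
Under the third-price rule, the price is the third-highest bid: $190.

The winner pays $190.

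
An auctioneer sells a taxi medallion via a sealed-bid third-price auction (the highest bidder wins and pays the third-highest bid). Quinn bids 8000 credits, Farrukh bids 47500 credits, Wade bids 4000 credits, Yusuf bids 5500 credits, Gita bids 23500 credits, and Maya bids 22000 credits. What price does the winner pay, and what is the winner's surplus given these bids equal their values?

The winner pays 22000 credits for a surplus of 25500 credits.

Ordered from highest: Farrukh 47500 credits; Gita 23500 credits; Maya 22000 credits; Quinn 8000 credits; Yusuf 5500 credits; Wade 4000 credits.
Farrukh is the highest bidder, so Farrukh wins.
Under the third-price rule, the price is the third-highest bid: 22000 credits.
Surplus = 47500 credits − 22000 credits = 25500 credits.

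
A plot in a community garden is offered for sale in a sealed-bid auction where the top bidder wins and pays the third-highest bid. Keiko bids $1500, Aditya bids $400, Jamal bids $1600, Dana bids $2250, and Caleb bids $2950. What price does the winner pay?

Bids in descending order: Caleb $2950 > Dana $2250 > Jamal $1600 > Keiko $1500 > Aditya $400.
Caleb is the highest bidder, so Caleb wins.
Under the third-price rule, the price is the third-highest bid: $1600.

Price paid: $1600.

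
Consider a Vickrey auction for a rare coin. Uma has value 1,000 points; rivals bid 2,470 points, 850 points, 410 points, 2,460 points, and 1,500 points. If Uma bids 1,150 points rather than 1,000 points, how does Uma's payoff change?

The highest competing bid is 2,470 points.
Bidding truthfully at 1,000 points: the top bid is 2,470 points (a rival), so Uma loses. Payoff = 0 points.
Bidding 1,150 points: the top bid is 2,470 points (a rival), so Uma loses. Payoff = 0 points.
Change = 0 points − 0 points = 0 points.

0 points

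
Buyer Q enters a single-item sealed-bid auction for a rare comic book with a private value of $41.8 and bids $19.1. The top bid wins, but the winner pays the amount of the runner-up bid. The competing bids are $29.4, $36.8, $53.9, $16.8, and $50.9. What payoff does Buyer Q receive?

$0.0

Highest competing bid: $53.9.
Buyer Q's bid $19.1 is not the highest, so Buyer Q loses, pays nothing, and earns zero payoff.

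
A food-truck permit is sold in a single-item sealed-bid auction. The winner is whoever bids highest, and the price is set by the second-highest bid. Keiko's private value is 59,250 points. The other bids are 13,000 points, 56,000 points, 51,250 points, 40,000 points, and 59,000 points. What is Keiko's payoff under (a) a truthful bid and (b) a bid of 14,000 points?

The highest competing bid is 59,000 points.
Bidding truthfully at 59,250 points: Keiko has the top bid, wins, and pays the second-highest bid 59,000 points. Payoff = 59,250 points − 59,000 points = 250 points.
Bidding 14,000 points: the top bid is 59,000 points (a rival), so Keiko loses. Payoff = 0 points.

Truthful: 250 points; alternative: 0 points.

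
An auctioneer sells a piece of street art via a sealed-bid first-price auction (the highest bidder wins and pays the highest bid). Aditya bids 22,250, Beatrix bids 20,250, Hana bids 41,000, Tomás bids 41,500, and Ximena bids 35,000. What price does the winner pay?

41,500

Ordered from highest: Tomás 41,500, then Hana 41,000, then Ximena 35,000, then Aditya 22,250, then Beatrix 20,250.
Tomás is the highest bidder, so Tomás wins.
Under the first-price rule, the price is the highest bid: 41,500.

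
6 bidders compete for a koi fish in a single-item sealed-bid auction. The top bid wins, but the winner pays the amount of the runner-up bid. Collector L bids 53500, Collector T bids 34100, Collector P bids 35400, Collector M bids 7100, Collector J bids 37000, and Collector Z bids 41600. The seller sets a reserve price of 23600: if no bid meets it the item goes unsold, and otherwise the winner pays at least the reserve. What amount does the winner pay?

Bids in descending order: Collector L 53500, then Collector Z 41600, then Collector J 37000, then Collector P 35400, then Collector T 34100, then Collector M 7100.
Collector L has the highest bid, so Collector L wins.
The second-highest bid is 41600, which exceeds the reserve, so that sets the price.

The winner pays 41600.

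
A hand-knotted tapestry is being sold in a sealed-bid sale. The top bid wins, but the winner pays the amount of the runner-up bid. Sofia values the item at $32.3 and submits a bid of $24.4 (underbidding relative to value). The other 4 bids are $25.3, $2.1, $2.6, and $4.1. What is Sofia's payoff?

$0.0

Highest competing bid: $25.3.
Sofia's bid $24.4 is not the highest, so Sofia loses, pays nothing, and earns zero payoff.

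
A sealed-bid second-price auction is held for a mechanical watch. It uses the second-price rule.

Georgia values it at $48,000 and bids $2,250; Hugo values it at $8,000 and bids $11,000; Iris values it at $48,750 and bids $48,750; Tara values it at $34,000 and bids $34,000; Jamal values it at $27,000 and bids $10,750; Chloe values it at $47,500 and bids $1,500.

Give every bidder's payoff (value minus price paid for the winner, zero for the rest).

Ranking the bids: Iris $48,750 > Tara $34,000 > Hugo $11,000 > Jamal $10,750 > Georgia $2,250 > Chloe $1,500.
Iris has the top bid and wins; the price is the second-highest bid, $34,000.
Iris's payoff = $48,750 − $34,000 = $14,750. All other bidders lose, so their payoff is 0.

Payoffs: Georgia $0, Hugo $0, Iris $14,750, Tara $0, Jamal $0, Chloe $0.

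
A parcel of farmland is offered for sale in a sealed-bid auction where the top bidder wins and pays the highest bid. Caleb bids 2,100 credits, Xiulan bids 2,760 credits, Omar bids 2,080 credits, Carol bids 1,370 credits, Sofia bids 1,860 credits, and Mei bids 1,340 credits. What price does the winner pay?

Sorted high to low: Xiulan 2,760 credits; Caleb 2,100 credits; Omar 2,080 credits; Sofia 1,860 credits; Carol 1,370 credits; Mei 1,340 credits.
Xiulan is the highest bidder, so Xiulan wins.
Under the first-price rule, the price is the highest bid: 2,760 credits.

Price paid: 2,760 credits.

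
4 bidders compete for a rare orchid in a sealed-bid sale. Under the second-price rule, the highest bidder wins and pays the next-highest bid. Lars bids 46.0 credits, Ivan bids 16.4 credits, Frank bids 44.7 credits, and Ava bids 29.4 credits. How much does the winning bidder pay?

Sorted high to low: Lars 46.0 credits, then Frank 44.7 credits, then Ava 29.4 credits, then Ivan 16.4 credits.
Lars has the highest bid, so Lars wins.
The second-highest bid is 44.7 credits, so that is what Lars pays.

The winner pays 44.7 credits.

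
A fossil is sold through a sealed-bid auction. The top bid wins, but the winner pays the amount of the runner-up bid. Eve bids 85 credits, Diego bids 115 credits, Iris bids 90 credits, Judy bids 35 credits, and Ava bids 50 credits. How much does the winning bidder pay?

Ordered from highest: Diego 115 credits, then Iris 90 credits, then Eve 85 credits, then Ava 50 credits, then Judy 35 credits.
Diego has the highest bid, so Diego wins.
The second-highest bid is 90 credits, so that is what Diego pays.

The winner pays 90 credits.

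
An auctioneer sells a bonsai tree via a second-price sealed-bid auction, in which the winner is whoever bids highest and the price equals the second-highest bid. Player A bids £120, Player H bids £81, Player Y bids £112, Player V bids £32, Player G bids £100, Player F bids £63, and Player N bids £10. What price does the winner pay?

Ordered from highest: Player A £120; Player Y £112; Player G £100; Player H £81; Player F £63; Player V £32; Player N £10.
Player A is the highest bidder, so Player A wins.
Under the second-price rule, the price is the second-highest bid: £112.

The winner pays £112.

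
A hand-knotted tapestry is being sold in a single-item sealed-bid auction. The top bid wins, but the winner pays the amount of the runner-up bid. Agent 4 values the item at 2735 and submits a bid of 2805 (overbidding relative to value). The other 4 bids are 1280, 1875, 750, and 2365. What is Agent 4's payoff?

The bidder's payoff: 370.

Highest competing bid: 2365.
Agent 4's bid 2805 is the highest overall, so Agent 4 wins and pays the second-highest bid, 2365.
Payoff = value − price = 2735 − 2365 = 370.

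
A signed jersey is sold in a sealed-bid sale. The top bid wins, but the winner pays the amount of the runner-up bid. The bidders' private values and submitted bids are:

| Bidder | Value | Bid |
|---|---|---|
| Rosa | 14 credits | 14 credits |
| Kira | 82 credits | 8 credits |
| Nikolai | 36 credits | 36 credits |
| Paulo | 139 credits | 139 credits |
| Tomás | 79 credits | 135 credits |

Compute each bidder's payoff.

Ordered from highest: Paulo 139 credits, then Tomás 135 credits, then Nikolai 36 credits, then Rosa 14 credits, then Kira 8 credits.
Paulo has the top bid and wins; the price is the second-highest bid, 135 credits.
Paulo's payoff = 139 credits − 135 credits = 4 credits. All other bidders lose, so their payoff is 0.

Payoffs: Rosa 0 credits, Kira 0 credits, Nikolai 0 credits, Paulo 4 credits, Tomás 0 credits.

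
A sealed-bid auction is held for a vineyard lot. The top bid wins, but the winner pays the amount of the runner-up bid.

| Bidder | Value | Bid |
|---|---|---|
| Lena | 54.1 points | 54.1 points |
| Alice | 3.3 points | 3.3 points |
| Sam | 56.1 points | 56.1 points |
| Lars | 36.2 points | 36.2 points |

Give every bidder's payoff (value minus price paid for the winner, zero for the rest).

Lena 0.0 points, Alice 0.0 points, Sam 2.0 points, Lars 0.0 points.

Ordered from highest: Sam 56.1 points > Lena 54.1 points > Lars 36.2 points > Alice 3.3 points.
Sam has the top bid and wins; the price is the second-highest bid, 54.1 points.
Sam's payoff = 56.1 points − 54.1 points = 2.0 points. All other bidders lose, so their payoff is 0.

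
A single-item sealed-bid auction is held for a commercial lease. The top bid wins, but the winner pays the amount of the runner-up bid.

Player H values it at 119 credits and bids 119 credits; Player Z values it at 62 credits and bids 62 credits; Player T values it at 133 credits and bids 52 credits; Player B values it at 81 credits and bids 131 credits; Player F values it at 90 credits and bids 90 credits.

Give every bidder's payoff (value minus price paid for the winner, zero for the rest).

Ordered from highest: Player B 131 credits; Player H 119 credits; Player F 90 credits; Player Z 62 credits; Player T 52 credits.
Player B has the top bid and wins; the price is the second-highest bid, 119 credits.
Player B's payoff = 81 credits − 119 credits = -38 credits. All other bidders lose, so their payoff is 0.

Player H 0 credits, Player Z 0 credits, Player T 0 credits, Player B -38 credits, Player F 0 credits.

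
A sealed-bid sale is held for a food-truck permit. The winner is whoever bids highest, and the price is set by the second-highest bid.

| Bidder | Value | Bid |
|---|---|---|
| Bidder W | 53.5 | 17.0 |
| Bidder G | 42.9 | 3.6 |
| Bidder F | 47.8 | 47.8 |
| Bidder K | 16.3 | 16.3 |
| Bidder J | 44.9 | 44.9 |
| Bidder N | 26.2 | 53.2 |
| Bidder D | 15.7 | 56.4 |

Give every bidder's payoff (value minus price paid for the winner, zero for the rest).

Payoffs: Bidder W 0.0, Bidder G 0.0, Bidder F 0.0, Bidder K 0.0, Bidder J 0.0, Bidder N 0.0, Bidder D -37.5.

Sorted high to low: Bidder D 56.4 > Bidder N 53.2 > Bidder F 47.8 > Bidder J 44.9 > Bidder W 17.0 > Bidder K 16.3 > Bidder G 3.6.
Bidder D has the top bid and wins; the price is the second-highest bid, 53.2.
Bidder D's payoff = 15.7 − 53.2 = -37.5. All other bidders lose, so their payoff is 0.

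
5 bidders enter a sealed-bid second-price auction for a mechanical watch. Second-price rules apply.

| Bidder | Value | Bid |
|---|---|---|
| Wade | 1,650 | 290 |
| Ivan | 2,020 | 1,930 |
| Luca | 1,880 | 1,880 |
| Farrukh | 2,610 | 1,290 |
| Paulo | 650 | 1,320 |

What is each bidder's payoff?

Wade 0, Ivan 140, Luca 0, Farrukh 0, Paulo 0.

Ordered from highest: Ivan 1,930, then Luca 1,880, then Paulo 1,320, then Farrukh 1,290, then Wade 290.
Ivan has the top bid and wins; the price is the second-highest bid, 1,880.
Ivan's payoff = 2,020 − 1,880 = 140. All other bidders lose, so their payoff is 0.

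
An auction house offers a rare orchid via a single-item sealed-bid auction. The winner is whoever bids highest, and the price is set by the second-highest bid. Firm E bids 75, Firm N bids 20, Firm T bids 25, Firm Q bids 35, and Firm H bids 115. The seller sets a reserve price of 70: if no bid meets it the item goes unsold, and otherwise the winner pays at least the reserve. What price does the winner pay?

The winner pays 75.

Sorted high to low: Firm H 115, then Firm E 75, then Firm Q 35, then Firm T 25, then Firm N 20.
Firm H has the highest bid, so Firm H wins.
The second-highest bid is 75, which exceeds the reserve, so that sets the price.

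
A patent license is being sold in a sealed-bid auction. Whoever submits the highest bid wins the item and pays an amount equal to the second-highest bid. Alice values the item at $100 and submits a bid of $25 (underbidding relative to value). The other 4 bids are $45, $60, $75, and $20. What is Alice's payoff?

Payoff = $0.

Highest competing bid: $75.
Alice's bid $25 is not the highest, so Alice loses, pays nothing, and earns zero payoff.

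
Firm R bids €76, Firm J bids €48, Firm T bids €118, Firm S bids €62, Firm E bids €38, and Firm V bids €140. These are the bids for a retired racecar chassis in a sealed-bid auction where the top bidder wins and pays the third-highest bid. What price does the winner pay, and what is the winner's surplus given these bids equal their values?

The winner pays €76 for a surplus of €64.

Ordered from highest: Firm V €140 > Firm T €118 > Firm R €76 > Firm S €62 > Firm J €48 > Firm E €38.
Firm V is the highest bidder, so Firm V wins.
Under the third-price rule, the price is the third-highest bid: €76.
Surplus = €140 − €76 = €64.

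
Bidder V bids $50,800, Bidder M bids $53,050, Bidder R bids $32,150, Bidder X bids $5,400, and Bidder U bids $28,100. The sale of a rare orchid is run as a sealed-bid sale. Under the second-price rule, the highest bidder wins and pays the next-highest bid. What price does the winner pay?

Price paid: $50,800.

Bids in descending order: Bidder M $53,050; Bidder V $50,800; Bidder R $32,150; Bidder U $28,100; Bidder X $5,400.
Bidder M has the highest bid, so Bidder M wins.
The second-highest bid is $50,800, so that is what Bidder M pays.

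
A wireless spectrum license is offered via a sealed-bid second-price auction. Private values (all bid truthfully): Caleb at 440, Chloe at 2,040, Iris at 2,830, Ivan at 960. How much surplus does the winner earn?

Ranking the bids: Iris 2,830, then Chloe 2,040, then Ivan 960, then Caleb 440.
Iris wins with the top bid and pays the second-highest, 2,040.
Surplus = 2,830 − 2,040 = 790.

Winner's surplus: 790.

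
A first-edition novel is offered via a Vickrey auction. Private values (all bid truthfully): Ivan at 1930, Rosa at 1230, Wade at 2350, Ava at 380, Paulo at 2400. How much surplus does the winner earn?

Ranking the bids: Paulo 2400, then Wade 2350, then Ivan 1930, then Rosa 1230, then Ava 380.
Paulo wins with the top bid and pays the second-highest, 2350.
Surplus = 2400 − 2350 = 50.

Winner's surplus: 50.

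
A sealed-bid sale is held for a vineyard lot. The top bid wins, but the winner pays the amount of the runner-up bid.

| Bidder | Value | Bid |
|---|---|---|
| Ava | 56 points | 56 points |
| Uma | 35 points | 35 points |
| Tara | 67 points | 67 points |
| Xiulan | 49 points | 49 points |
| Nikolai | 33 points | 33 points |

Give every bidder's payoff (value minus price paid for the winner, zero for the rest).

Sorted high to low: Tara 67 points, then Ava 56 points, then Xiulan 49 points, then Uma 35 points, then Nikolai 33 points.
Tara has the top bid and wins; the price is the second-highest bid, 56 points.
Tara's payoff = 67 points − 56 points = 11 points. All other bidders lose, so their payoff is 0.

Ava 0 points, Uma 0 points, Tara 11 points, Xiulan 0 points, Nikolai 0 points.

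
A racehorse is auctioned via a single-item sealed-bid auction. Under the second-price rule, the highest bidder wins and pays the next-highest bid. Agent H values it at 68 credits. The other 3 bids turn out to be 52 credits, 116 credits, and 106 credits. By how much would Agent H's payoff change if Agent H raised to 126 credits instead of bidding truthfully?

The highest competing bid is 116 credits.
Bidding truthfully at 68 credits: the top bid is 116 credits (a rival), so Agent H loses. Payoff = 0 credits.
Bidding 126 credits: Agent H has the top bid, wins, and pays the second-highest bid 116 credits. Payoff = 68 credits − 116 credits = -48 credits.
Change = -48 credits − 0 credits = -48 credits.

Payoff change: -48 credits.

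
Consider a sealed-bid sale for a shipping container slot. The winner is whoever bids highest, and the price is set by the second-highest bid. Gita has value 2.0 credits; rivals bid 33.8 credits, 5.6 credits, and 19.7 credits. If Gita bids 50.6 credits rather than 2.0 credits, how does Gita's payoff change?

Change in payoff: -31.8 credits.

The highest competing bid is 33.8 credits.
Bidding truthfully at 2.0 credits: the top bid is 33.8 credits (a rival), so Gita loses. Payoff = 0.0 credits.
Bidding 50.6 credits: Gita has the top bid, wins, and pays the second-highest bid 33.8 credits. Payoff = 2.0 credits − 33.8 credits = -31.8 credits.
Change = -31.8 credits − 0.0 credits = -31.8 credits.
Deviating from a truthful bid can only lose payoff in a second-price auction — never gain.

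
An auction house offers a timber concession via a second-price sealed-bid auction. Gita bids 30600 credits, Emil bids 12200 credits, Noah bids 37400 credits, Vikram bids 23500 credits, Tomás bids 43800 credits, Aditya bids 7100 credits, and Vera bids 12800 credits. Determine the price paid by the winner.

Sorted high to low: Tomás 43800 credits > Noah 37400 credits > Gita 30600 credits > Vikram 23500 credits > Vera 12800 credits > Emil 12200 credits > Aditya 7100 credits.
Tomás has the highest bid, so Tomás wins.
The second-highest bid is 37400 credits, so that is what Tomás pays.

37400 credits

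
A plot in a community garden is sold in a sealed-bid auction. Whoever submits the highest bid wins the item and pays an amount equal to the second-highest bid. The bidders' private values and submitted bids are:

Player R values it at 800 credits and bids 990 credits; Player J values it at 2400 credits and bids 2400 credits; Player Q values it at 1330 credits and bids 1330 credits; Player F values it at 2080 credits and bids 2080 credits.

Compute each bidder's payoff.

Player R 0 credits, Player J 320 credits, Player Q 0 credits, Player F 0 credits.

Ranking the bids: Player J 2400 credits > Player F 2080 credits > Player Q 1330 credits > Player R 990 credits.
Player J has the top bid and wins; the price is the second-highest bid, 2080 credits.
Player J's payoff = 2400 credits − 2080 credits = 320 credits. All other bidders lose, so their payoff is 0.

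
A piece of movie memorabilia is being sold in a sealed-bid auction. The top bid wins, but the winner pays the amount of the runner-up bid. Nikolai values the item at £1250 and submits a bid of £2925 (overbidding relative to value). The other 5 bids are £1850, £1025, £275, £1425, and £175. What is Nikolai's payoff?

Nikolai's payoff: -£600.

Highest competing bid: £1850.
Nikolai's bid £2925 is the highest overall, so Nikolai wins and pays the second-highest bid, £1850.
Payoff = value − price = £1250 − £1850 = -£600.
Overbidding won the item at a price above value — truthful bidding would have avoided this loss.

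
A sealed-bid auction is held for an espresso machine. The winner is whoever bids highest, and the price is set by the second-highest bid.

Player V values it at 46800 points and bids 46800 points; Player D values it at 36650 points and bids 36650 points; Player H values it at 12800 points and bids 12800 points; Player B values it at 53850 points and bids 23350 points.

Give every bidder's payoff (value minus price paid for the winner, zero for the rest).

Payoffs: Player V 10150 points, Player D 0 points, Player H 0 points, Player B 0 points.

Bids in descending order: Player V 46800 points, then Player D 36650 points, then Player B 23350 points, then Player H 12800 points.
Player V has the top bid and wins; the price is the second-highest bid, 36650 points.
Player V's payoff = 46800 points − 36650 points = 10150 points. All other bidders lose, so their payoff is 0.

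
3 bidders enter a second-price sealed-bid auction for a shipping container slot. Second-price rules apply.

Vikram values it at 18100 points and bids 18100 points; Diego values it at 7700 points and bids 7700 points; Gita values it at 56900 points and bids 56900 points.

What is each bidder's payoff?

Ranking the bids: Gita 56900 points, then Vikram 18100 points, then Diego 7700 points.
Gita has the top bid and wins; the price is the second-highest bid, 18100 points.
Gita's payoff = 56900 points − 18100 points = 38800 points. All other bidders lose, so their payoff is 0.

Vikram 0 points, Diego 0 points, Gita 38800 points.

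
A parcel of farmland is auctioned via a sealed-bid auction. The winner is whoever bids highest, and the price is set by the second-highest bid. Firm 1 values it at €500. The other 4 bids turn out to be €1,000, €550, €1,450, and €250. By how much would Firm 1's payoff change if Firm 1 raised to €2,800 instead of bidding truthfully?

The highest competing bid is €1,450.
Bidding truthfully at €500: the top bid is €1,450 (a rival), so Firm 1 loses. Payoff = €0.
Bidding €2,800: Firm 1 has the top bid, wins, and pays the second-highest bid €1,450. Payoff = €500 − €1,450 = -€950.
Change = -€950 − €0 = -€950.

Change in payoff: -€950.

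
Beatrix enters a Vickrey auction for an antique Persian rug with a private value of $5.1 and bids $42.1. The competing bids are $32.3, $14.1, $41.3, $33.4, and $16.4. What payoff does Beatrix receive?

-$36.2

Highest competing bid: $41.3.
Beatrix's bid $42.1 is the highest overall, so Beatrix wins and pays the second-highest bid, $41.3.
Payoff = value − price = $5.1 − $41.3 = -$36.2.
Overbidding won the item at a price above value — truthful bidding would have avoided this loss.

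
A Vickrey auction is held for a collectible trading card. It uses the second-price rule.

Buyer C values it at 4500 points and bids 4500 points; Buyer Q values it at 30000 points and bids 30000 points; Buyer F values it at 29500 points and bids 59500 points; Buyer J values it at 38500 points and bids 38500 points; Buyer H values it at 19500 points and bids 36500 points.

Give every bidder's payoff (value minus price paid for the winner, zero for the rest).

Ranking the bids: Buyer F 59500 points, then Buyer J 38500 points, then Buyer H 36500 points, then Buyer Q 30000 points, then Buyer C 4500 points.
Buyer F has the top bid and wins; the price is the second-highest bid, 38500 points.
Buyer F's payoff = 29500 points − 38500 points = -9000 points. All other bidders lose, so their payoff is 0.

Buyer C 0 points, Buyer Q 0 points, Buyer F -9000 points, Buyer J 0 points, Buyer H 0 points.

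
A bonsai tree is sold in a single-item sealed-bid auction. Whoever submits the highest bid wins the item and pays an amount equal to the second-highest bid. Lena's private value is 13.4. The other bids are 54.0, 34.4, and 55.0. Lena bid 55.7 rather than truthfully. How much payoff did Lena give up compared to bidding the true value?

The highest competing bid is 55.0.
Bidding truthfully at 13.4: the top bid is 55.0 (a rival), so Lena loses. Payoff = 0.0.
Bidding 55.7: Lena has the top bid, wins, and pays the second-highest bid 55.0. Payoff = 13.4 − 55.0 = -41.6.
Regret = truthful payoff − actual payoff = 0.0 − -41.6 = 41.6.
Deviating from a truthful bid can only lose payoff in a second-price auction — never gain.

Regret: 41.6.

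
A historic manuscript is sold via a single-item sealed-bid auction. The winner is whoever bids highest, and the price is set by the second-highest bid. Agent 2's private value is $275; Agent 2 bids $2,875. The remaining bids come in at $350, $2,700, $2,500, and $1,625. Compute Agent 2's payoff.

Highest competing bid: $2,700.
Agent 2's bid $2,875 is the highest overall, so Agent 2 wins and pays the second-highest bid, $2,700.
Payoff = value − price = $275 − $2,700 = -$2,425.
Overbidding won the item at a price above value — truthful bidding would have avoided this loss.

Payoff = -$2,425.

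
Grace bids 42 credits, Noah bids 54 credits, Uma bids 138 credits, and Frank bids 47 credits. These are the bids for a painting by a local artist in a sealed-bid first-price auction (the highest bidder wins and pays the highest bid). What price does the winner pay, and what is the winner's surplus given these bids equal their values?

Bids in descending order: Uma 138 credits > Noah 54 credits > Frank 47 credits > Grace 42 credits.
Uma is the highest bidder, so Uma wins.
Under the first-price rule, the price is the highest bid: 138 credits.
Surplus = 138 credits − 138 credits = 0 credits.

Price 138 credits; surplus 0 credits.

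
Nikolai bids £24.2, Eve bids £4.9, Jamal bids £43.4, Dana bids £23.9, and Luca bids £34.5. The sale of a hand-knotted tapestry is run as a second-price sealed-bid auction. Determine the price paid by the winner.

Sorted high to low: Jamal £43.4 > Luca £34.5 > Nikolai £24.2 > Dana £23.9 > Eve £4.9.
Jamal has the highest bid, so Jamal wins.
The second-highest bid is £34.5, so that is what Jamal pays.

£34.5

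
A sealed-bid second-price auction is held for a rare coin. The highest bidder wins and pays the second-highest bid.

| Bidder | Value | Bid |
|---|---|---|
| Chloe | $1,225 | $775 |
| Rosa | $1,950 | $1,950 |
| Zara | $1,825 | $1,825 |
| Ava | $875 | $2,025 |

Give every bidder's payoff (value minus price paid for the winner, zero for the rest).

Chloe $0, Rosa $0, Zara $0, Ava -$1,075.

Ordered from highest: Ava $2,025 > Rosa $1,950 > Zara $1,825 > Chloe $775.
Ava has the top bid and wins; the price is the second-highest bid, $1,950.
Ava's payoff = $875 − $1,950 = -$1,075. All other bidders lose, so their payoff is 0.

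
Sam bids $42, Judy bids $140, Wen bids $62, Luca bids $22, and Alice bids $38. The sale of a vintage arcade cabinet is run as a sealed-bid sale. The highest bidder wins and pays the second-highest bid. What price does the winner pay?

Ranking the bids: Judy $140; Wen $62; Sam $42; Alice $38; Luca $22.
Judy has the highest bid, so Judy wins.
The second-highest bid is $62, so that is what Judy pays.

$62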